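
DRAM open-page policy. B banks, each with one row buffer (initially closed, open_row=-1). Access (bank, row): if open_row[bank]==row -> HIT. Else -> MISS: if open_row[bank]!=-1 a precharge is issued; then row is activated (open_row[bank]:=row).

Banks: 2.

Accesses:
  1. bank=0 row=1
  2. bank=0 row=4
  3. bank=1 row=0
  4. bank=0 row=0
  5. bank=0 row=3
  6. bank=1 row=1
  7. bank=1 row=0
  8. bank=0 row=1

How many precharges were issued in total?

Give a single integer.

Answer: 6

Derivation:
Acc 1: bank0 row1 -> MISS (open row1); precharges=0
Acc 2: bank0 row4 -> MISS (open row4); precharges=1
Acc 3: bank1 row0 -> MISS (open row0); precharges=1
Acc 4: bank0 row0 -> MISS (open row0); precharges=2
Acc 5: bank0 row3 -> MISS (open row3); precharges=3
Acc 6: bank1 row1 -> MISS (open row1); precharges=4
Acc 7: bank1 row0 -> MISS (open row0); precharges=5
Acc 8: bank0 row1 -> MISS (open row1); precharges=6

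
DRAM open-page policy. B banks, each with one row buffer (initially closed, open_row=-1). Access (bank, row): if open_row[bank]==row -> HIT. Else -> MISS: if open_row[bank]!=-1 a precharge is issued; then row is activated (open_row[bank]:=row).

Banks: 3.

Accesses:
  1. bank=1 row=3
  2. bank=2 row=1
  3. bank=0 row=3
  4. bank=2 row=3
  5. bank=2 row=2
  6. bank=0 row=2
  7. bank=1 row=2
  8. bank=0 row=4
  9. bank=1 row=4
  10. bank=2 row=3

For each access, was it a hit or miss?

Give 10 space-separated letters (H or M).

Acc 1: bank1 row3 -> MISS (open row3); precharges=0
Acc 2: bank2 row1 -> MISS (open row1); precharges=0
Acc 3: bank0 row3 -> MISS (open row3); precharges=0
Acc 4: bank2 row3 -> MISS (open row3); precharges=1
Acc 5: bank2 row2 -> MISS (open row2); precharges=2
Acc 6: bank0 row2 -> MISS (open row2); precharges=3
Acc 7: bank1 row2 -> MISS (open row2); precharges=4
Acc 8: bank0 row4 -> MISS (open row4); precharges=5
Acc 9: bank1 row4 -> MISS (open row4); precharges=6
Acc 10: bank2 row3 -> MISS (open row3); precharges=7

Answer: M M M M M M M M M M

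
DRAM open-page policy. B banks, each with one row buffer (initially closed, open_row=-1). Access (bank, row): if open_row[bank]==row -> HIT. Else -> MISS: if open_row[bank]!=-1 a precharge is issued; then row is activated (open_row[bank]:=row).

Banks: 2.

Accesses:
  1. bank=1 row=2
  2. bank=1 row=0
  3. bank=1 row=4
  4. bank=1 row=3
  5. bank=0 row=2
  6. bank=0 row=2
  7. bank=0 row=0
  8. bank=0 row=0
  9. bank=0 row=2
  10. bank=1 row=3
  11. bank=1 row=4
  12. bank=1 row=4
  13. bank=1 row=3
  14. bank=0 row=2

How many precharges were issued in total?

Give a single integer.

Answer: 7

Derivation:
Acc 1: bank1 row2 -> MISS (open row2); precharges=0
Acc 2: bank1 row0 -> MISS (open row0); precharges=1
Acc 3: bank1 row4 -> MISS (open row4); precharges=2
Acc 4: bank1 row3 -> MISS (open row3); precharges=3
Acc 5: bank0 row2 -> MISS (open row2); precharges=3
Acc 6: bank0 row2 -> HIT
Acc 7: bank0 row0 -> MISS (open row0); precharges=4
Acc 8: bank0 row0 -> HIT
Acc 9: bank0 row2 -> MISS (open row2); precharges=5
Acc 10: bank1 row3 -> HIT
Acc 11: bank1 row4 -> MISS (open row4); precharges=6
Acc 12: bank1 row4 -> HIT
Acc 13: bank1 row3 -> MISS (open row3); precharges=7
Acc 14: bank0 row2 -> HIT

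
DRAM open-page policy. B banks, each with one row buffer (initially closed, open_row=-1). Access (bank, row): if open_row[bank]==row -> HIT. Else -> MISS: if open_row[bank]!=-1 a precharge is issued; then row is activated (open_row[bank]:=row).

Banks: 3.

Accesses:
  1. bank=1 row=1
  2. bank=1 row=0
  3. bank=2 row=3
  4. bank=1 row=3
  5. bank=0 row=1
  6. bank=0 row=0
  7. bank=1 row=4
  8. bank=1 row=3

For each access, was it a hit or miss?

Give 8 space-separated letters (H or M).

Answer: M M M M M M M M

Derivation:
Acc 1: bank1 row1 -> MISS (open row1); precharges=0
Acc 2: bank1 row0 -> MISS (open row0); precharges=1
Acc 3: bank2 row3 -> MISS (open row3); precharges=1
Acc 4: bank1 row3 -> MISS (open row3); precharges=2
Acc 5: bank0 row1 -> MISS (open row1); precharges=2
Acc 6: bank0 row0 -> MISS (open row0); precharges=3
Acc 7: bank1 row4 -> MISS (open row4); precharges=4
Acc 8: bank1 row3 -> MISS (open row3); precharges=5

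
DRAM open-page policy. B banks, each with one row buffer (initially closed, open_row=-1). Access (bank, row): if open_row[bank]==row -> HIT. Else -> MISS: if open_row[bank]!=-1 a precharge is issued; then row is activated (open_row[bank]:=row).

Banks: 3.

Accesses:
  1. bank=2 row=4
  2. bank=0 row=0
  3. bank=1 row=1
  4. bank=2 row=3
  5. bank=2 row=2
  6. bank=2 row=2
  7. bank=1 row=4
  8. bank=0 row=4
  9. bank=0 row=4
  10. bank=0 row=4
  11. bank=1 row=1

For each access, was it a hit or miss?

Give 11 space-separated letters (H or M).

Acc 1: bank2 row4 -> MISS (open row4); precharges=0
Acc 2: bank0 row0 -> MISS (open row0); precharges=0
Acc 3: bank1 row1 -> MISS (open row1); precharges=0
Acc 4: bank2 row3 -> MISS (open row3); precharges=1
Acc 5: bank2 row2 -> MISS (open row2); precharges=2
Acc 6: bank2 row2 -> HIT
Acc 7: bank1 row4 -> MISS (open row4); precharges=3
Acc 8: bank0 row4 -> MISS (open row4); precharges=4
Acc 9: bank0 row4 -> HIT
Acc 10: bank0 row4 -> HIT
Acc 11: bank1 row1 -> MISS (open row1); precharges=5

Answer: M M M M M H M M H H M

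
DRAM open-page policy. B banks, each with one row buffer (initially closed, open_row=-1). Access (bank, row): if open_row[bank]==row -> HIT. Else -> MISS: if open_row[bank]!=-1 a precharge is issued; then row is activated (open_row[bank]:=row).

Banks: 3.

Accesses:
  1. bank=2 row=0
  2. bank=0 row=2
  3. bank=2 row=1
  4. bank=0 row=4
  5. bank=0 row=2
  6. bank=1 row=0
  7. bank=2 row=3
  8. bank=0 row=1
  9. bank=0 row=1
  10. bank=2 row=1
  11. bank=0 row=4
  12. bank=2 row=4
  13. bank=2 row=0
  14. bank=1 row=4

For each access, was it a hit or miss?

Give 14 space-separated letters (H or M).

Acc 1: bank2 row0 -> MISS (open row0); precharges=0
Acc 2: bank0 row2 -> MISS (open row2); precharges=0
Acc 3: bank2 row1 -> MISS (open row1); precharges=1
Acc 4: bank0 row4 -> MISS (open row4); precharges=2
Acc 5: bank0 row2 -> MISS (open row2); precharges=3
Acc 6: bank1 row0 -> MISS (open row0); precharges=3
Acc 7: bank2 row3 -> MISS (open row3); precharges=4
Acc 8: bank0 row1 -> MISS (open row1); precharges=5
Acc 9: bank0 row1 -> HIT
Acc 10: bank2 row1 -> MISS (open row1); precharges=6
Acc 11: bank0 row4 -> MISS (open row4); precharges=7
Acc 12: bank2 row4 -> MISS (open row4); precharges=8
Acc 13: bank2 row0 -> MISS (open row0); precharges=9
Acc 14: bank1 row4 -> MISS (open row4); precharges=10

Answer: M M M M M M M M H M M M M M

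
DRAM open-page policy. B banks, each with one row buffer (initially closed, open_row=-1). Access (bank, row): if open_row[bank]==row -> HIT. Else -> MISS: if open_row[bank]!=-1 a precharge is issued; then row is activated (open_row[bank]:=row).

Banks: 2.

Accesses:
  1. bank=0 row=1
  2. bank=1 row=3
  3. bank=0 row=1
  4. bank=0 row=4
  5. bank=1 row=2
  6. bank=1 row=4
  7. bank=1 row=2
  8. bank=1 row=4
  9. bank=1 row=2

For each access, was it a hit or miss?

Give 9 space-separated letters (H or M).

Answer: M M H M M M M M M

Derivation:
Acc 1: bank0 row1 -> MISS (open row1); precharges=0
Acc 2: bank1 row3 -> MISS (open row3); precharges=0
Acc 3: bank0 row1 -> HIT
Acc 4: bank0 row4 -> MISS (open row4); precharges=1
Acc 5: bank1 row2 -> MISS (open row2); precharges=2
Acc 6: bank1 row4 -> MISS (open row4); precharges=3
Acc 7: bank1 row2 -> MISS (open row2); precharges=4
Acc 8: bank1 row4 -> MISS (open row4); precharges=5
Acc 9: bank1 row2 -> MISS (open row2); precharges=6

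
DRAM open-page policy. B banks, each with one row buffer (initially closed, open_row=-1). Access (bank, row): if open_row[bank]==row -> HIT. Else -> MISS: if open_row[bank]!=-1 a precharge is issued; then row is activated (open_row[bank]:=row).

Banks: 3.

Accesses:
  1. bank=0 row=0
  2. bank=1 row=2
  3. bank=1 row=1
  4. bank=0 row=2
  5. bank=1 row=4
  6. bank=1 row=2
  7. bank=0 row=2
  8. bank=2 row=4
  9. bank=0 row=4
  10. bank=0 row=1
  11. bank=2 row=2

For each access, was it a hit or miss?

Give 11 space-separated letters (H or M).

Answer: M M M M M M H M M M M

Derivation:
Acc 1: bank0 row0 -> MISS (open row0); precharges=0
Acc 2: bank1 row2 -> MISS (open row2); precharges=0
Acc 3: bank1 row1 -> MISS (open row1); precharges=1
Acc 4: bank0 row2 -> MISS (open row2); precharges=2
Acc 5: bank1 row4 -> MISS (open row4); precharges=3
Acc 6: bank1 row2 -> MISS (open row2); precharges=4
Acc 7: bank0 row2 -> HIT
Acc 8: bank2 row4 -> MISS (open row4); precharges=4
Acc 9: bank0 row4 -> MISS (open row4); precharges=5
Acc 10: bank0 row1 -> MISS (open row1); precharges=6
Acc 11: bank2 row2 -> MISS (open row2); precharges=7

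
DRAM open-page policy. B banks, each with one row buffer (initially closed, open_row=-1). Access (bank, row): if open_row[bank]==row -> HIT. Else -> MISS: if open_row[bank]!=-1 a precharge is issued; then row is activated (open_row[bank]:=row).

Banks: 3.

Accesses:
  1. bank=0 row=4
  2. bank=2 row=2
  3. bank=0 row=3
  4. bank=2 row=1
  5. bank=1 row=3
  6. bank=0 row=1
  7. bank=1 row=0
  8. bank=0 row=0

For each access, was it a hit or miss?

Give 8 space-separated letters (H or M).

Acc 1: bank0 row4 -> MISS (open row4); precharges=0
Acc 2: bank2 row2 -> MISS (open row2); precharges=0
Acc 3: bank0 row3 -> MISS (open row3); precharges=1
Acc 4: bank2 row1 -> MISS (open row1); precharges=2
Acc 5: bank1 row3 -> MISS (open row3); precharges=2
Acc 6: bank0 row1 -> MISS (open row1); precharges=3
Acc 7: bank1 row0 -> MISS (open row0); precharges=4
Acc 8: bank0 row0 -> MISS (open row0); precharges=5

Answer: M M M M M M M M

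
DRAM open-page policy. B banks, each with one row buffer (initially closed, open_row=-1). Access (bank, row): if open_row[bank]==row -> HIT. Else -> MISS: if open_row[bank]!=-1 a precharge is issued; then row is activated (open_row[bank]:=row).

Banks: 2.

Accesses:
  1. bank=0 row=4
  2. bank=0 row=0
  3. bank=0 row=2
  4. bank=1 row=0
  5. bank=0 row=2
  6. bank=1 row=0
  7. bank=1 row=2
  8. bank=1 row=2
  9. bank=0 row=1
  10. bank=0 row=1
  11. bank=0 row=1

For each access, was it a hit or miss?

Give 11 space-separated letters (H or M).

Acc 1: bank0 row4 -> MISS (open row4); precharges=0
Acc 2: bank0 row0 -> MISS (open row0); precharges=1
Acc 3: bank0 row2 -> MISS (open row2); precharges=2
Acc 4: bank1 row0 -> MISS (open row0); precharges=2
Acc 5: bank0 row2 -> HIT
Acc 6: bank1 row0 -> HIT
Acc 7: bank1 row2 -> MISS (open row2); precharges=3
Acc 8: bank1 row2 -> HIT
Acc 9: bank0 row1 -> MISS (open row1); precharges=4
Acc 10: bank0 row1 -> HIT
Acc 11: bank0 row1 -> HIT

Answer: M M M M H H M H M H H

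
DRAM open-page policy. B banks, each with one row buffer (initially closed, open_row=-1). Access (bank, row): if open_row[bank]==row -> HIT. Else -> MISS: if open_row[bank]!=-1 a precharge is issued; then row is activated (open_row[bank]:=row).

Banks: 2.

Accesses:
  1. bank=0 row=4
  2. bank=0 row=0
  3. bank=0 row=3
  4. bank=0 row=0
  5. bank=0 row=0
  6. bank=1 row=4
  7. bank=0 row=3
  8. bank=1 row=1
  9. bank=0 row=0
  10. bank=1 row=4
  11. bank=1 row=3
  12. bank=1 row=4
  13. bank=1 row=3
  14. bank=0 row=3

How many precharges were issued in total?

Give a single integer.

Answer: 11

Derivation:
Acc 1: bank0 row4 -> MISS (open row4); precharges=0
Acc 2: bank0 row0 -> MISS (open row0); precharges=1
Acc 3: bank0 row3 -> MISS (open row3); precharges=2
Acc 4: bank0 row0 -> MISS (open row0); precharges=3
Acc 5: bank0 row0 -> HIT
Acc 6: bank1 row4 -> MISS (open row4); precharges=3
Acc 7: bank0 row3 -> MISS (open row3); precharges=4
Acc 8: bank1 row1 -> MISS (open row1); precharges=5
Acc 9: bank0 row0 -> MISS (open row0); precharges=6
Acc 10: bank1 row4 -> MISS (open row4); precharges=7
Acc 11: bank1 row3 -> MISS (open row3); precharges=8
Acc 12: bank1 row4 -> MISS (open row4); precharges=9
Acc 13: bank1 row3 -> MISS (open row3); precharges=10
Acc 14: bank0 row3 -> MISS (open row3); precharges=11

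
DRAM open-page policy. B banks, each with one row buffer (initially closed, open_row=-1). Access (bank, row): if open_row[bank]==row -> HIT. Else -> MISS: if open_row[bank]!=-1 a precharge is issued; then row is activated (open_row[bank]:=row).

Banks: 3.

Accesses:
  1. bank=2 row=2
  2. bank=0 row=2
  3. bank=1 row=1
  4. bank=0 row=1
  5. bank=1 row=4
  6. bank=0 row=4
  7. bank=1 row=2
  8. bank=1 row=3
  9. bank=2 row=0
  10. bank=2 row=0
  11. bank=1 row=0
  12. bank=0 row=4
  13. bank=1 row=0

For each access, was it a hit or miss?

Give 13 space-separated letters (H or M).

Acc 1: bank2 row2 -> MISS (open row2); precharges=0
Acc 2: bank0 row2 -> MISS (open row2); precharges=0
Acc 3: bank1 row1 -> MISS (open row1); precharges=0
Acc 4: bank0 row1 -> MISS (open row1); precharges=1
Acc 5: bank1 row4 -> MISS (open row4); precharges=2
Acc 6: bank0 row4 -> MISS (open row4); precharges=3
Acc 7: bank1 row2 -> MISS (open row2); precharges=4
Acc 8: bank1 row3 -> MISS (open row3); precharges=5
Acc 9: bank2 row0 -> MISS (open row0); precharges=6
Acc 10: bank2 row0 -> HIT
Acc 11: bank1 row0 -> MISS (open row0); precharges=7
Acc 12: bank0 row4 -> HIT
Acc 13: bank1 row0 -> HIT

Answer: M M M M M M M M M H M H H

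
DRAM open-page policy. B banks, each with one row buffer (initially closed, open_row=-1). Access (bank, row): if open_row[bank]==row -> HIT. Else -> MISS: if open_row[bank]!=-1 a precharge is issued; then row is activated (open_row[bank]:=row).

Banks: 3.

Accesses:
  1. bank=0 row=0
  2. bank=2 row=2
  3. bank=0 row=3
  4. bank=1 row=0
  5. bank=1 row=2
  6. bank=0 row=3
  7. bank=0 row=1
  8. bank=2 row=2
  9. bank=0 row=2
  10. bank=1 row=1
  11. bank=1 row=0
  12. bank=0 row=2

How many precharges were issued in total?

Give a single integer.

Answer: 6

Derivation:
Acc 1: bank0 row0 -> MISS (open row0); precharges=0
Acc 2: bank2 row2 -> MISS (open row2); precharges=0
Acc 3: bank0 row3 -> MISS (open row3); precharges=1
Acc 4: bank1 row0 -> MISS (open row0); precharges=1
Acc 5: bank1 row2 -> MISS (open row2); precharges=2
Acc 6: bank0 row3 -> HIT
Acc 7: bank0 row1 -> MISS (open row1); precharges=3
Acc 8: bank2 row2 -> HIT
Acc 9: bank0 row2 -> MISS (open row2); precharges=4
Acc 10: bank1 row1 -> MISS (open row1); precharges=5
Acc 11: bank1 row0 -> MISS (open row0); precharges=6
Acc 12: bank0 row2 -> HIT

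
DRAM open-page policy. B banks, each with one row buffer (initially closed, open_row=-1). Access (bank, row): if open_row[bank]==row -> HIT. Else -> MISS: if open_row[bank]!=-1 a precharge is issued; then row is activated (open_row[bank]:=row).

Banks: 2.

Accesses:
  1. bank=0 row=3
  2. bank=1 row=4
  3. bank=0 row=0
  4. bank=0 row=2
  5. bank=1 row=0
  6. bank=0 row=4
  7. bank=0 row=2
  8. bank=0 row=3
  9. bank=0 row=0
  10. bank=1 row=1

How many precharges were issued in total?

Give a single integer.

Answer: 8

Derivation:
Acc 1: bank0 row3 -> MISS (open row3); precharges=0
Acc 2: bank1 row4 -> MISS (open row4); precharges=0
Acc 3: bank0 row0 -> MISS (open row0); precharges=1
Acc 4: bank0 row2 -> MISS (open row2); precharges=2
Acc 5: bank1 row0 -> MISS (open row0); precharges=3
Acc 6: bank0 row4 -> MISS (open row4); precharges=4
Acc 7: bank0 row2 -> MISS (open row2); precharges=5
Acc 8: bank0 row3 -> MISS (open row3); precharges=6
Acc 9: bank0 row0 -> MISS (open row0); precharges=7
Acc 10: bank1 row1 -> MISS (open row1); precharges=8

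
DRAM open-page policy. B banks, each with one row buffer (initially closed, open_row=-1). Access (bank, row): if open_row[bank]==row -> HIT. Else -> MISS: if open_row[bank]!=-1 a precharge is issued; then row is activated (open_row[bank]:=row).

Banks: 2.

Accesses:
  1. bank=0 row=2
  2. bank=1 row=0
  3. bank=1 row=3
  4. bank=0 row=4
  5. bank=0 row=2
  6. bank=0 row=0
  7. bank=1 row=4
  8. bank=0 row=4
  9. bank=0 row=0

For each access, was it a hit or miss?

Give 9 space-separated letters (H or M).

Answer: M M M M M M M M M

Derivation:
Acc 1: bank0 row2 -> MISS (open row2); precharges=0
Acc 2: bank1 row0 -> MISS (open row0); precharges=0
Acc 3: bank1 row3 -> MISS (open row3); precharges=1
Acc 4: bank0 row4 -> MISS (open row4); precharges=2
Acc 5: bank0 row2 -> MISS (open row2); precharges=3
Acc 6: bank0 row0 -> MISS (open row0); precharges=4
Acc 7: bank1 row4 -> MISS (open row4); precharges=5
Acc 8: bank0 row4 -> MISS (open row4); precharges=6
Acc 9: bank0 row0 -> MISS (open row0); precharges=7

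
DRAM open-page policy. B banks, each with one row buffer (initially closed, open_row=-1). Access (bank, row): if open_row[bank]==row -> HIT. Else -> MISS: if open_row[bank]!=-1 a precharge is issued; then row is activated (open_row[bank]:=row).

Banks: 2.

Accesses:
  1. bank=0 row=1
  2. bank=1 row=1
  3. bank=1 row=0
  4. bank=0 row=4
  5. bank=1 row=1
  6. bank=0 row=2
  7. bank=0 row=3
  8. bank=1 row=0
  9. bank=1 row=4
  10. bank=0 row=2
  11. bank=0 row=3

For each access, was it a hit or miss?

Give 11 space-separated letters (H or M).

Acc 1: bank0 row1 -> MISS (open row1); precharges=0
Acc 2: bank1 row1 -> MISS (open row1); precharges=0
Acc 3: bank1 row0 -> MISS (open row0); precharges=1
Acc 4: bank0 row4 -> MISS (open row4); precharges=2
Acc 5: bank1 row1 -> MISS (open row1); precharges=3
Acc 6: bank0 row2 -> MISS (open row2); precharges=4
Acc 7: bank0 row3 -> MISS (open row3); precharges=5
Acc 8: bank1 row0 -> MISS (open row0); precharges=6
Acc 9: bank1 row4 -> MISS (open row4); precharges=7
Acc 10: bank0 row2 -> MISS (open row2); precharges=8
Acc 11: bank0 row3 -> MISS (open row3); precharges=9

Answer: M M M M M M M M M M M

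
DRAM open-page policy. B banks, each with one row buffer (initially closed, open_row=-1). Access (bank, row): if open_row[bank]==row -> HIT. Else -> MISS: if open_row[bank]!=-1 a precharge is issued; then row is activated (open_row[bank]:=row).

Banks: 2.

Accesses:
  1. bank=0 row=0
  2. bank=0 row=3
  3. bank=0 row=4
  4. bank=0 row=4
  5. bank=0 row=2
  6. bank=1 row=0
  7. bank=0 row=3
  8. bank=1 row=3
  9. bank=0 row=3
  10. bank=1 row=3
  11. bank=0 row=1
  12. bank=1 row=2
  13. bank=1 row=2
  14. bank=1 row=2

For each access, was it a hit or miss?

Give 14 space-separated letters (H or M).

Acc 1: bank0 row0 -> MISS (open row0); precharges=0
Acc 2: bank0 row3 -> MISS (open row3); precharges=1
Acc 3: bank0 row4 -> MISS (open row4); precharges=2
Acc 4: bank0 row4 -> HIT
Acc 5: bank0 row2 -> MISS (open row2); precharges=3
Acc 6: bank1 row0 -> MISS (open row0); precharges=3
Acc 7: bank0 row3 -> MISS (open row3); precharges=4
Acc 8: bank1 row3 -> MISS (open row3); precharges=5
Acc 9: bank0 row3 -> HIT
Acc 10: bank1 row3 -> HIT
Acc 11: bank0 row1 -> MISS (open row1); precharges=6
Acc 12: bank1 row2 -> MISS (open row2); precharges=7
Acc 13: bank1 row2 -> HIT
Acc 14: bank1 row2 -> HIT

Answer: M M M H M M M M H H M M H H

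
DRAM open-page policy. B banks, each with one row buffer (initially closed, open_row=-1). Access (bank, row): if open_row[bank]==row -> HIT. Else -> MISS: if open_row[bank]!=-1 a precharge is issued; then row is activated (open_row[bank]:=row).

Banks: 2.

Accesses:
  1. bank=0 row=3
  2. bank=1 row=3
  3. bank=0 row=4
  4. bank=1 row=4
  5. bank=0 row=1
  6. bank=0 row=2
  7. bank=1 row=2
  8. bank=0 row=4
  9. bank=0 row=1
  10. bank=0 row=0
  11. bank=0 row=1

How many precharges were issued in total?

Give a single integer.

Acc 1: bank0 row3 -> MISS (open row3); precharges=0
Acc 2: bank1 row3 -> MISS (open row3); precharges=0
Acc 3: bank0 row4 -> MISS (open row4); precharges=1
Acc 4: bank1 row4 -> MISS (open row4); precharges=2
Acc 5: bank0 row1 -> MISS (open row1); precharges=3
Acc 6: bank0 row2 -> MISS (open row2); precharges=4
Acc 7: bank1 row2 -> MISS (open row2); precharges=5
Acc 8: bank0 row4 -> MISS (open row4); precharges=6
Acc 9: bank0 row1 -> MISS (open row1); precharges=7
Acc 10: bank0 row0 -> MISS (open row0); precharges=8
Acc 11: bank0 row1 -> MISS (open row1); precharges=9

Answer: 9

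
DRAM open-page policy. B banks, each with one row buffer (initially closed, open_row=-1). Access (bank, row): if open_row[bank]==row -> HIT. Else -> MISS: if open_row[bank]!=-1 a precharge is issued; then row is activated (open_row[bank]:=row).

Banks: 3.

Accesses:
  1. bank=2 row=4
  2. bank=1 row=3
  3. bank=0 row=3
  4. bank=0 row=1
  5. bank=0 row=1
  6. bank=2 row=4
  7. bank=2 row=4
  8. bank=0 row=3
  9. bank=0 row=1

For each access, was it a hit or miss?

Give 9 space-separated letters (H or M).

Answer: M M M M H H H M M

Derivation:
Acc 1: bank2 row4 -> MISS (open row4); precharges=0
Acc 2: bank1 row3 -> MISS (open row3); precharges=0
Acc 3: bank0 row3 -> MISS (open row3); precharges=0
Acc 4: bank0 row1 -> MISS (open row1); precharges=1
Acc 5: bank0 row1 -> HIT
Acc 6: bank2 row4 -> HIT
Acc 7: bank2 row4 -> HIT
Acc 8: bank0 row3 -> MISS (open row3); precharges=2
Acc 9: bank0 row1 -> MISS (open row1); precharges=3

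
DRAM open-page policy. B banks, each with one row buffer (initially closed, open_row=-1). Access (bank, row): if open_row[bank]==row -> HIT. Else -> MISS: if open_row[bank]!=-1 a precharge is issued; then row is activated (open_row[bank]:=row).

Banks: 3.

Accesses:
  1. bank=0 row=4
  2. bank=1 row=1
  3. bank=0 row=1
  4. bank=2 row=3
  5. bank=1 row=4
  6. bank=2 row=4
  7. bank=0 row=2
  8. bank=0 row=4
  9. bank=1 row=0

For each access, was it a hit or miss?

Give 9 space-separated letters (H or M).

Acc 1: bank0 row4 -> MISS (open row4); precharges=0
Acc 2: bank1 row1 -> MISS (open row1); precharges=0
Acc 3: bank0 row1 -> MISS (open row1); precharges=1
Acc 4: bank2 row3 -> MISS (open row3); precharges=1
Acc 5: bank1 row4 -> MISS (open row4); precharges=2
Acc 6: bank2 row4 -> MISS (open row4); precharges=3
Acc 7: bank0 row2 -> MISS (open row2); precharges=4
Acc 8: bank0 row4 -> MISS (open row4); precharges=5
Acc 9: bank1 row0 -> MISS (open row0); precharges=6

Answer: M M M M M M M M M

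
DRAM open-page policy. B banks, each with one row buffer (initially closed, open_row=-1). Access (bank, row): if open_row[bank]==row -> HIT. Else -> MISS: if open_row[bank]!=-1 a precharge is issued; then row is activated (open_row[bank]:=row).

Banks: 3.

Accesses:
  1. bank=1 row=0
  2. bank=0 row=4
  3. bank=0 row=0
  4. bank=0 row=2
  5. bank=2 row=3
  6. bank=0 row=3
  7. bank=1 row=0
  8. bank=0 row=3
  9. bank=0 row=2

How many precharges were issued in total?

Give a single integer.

Answer: 4

Derivation:
Acc 1: bank1 row0 -> MISS (open row0); precharges=0
Acc 2: bank0 row4 -> MISS (open row4); precharges=0
Acc 3: bank0 row0 -> MISS (open row0); precharges=1
Acc 4: bank0 row2 -> MISS (open row2); precharges=2
Acc 5: bank2 row3 -> MISS (open row3); precharges=2
Acc 6: bank0 row3 -> MISS (open row3); precharges=3
Acc 7: bank1 row0 -> HIT
Acc 8: bank0 row3 -> HIT
Acc 9: bank0 row2 -> MISS (open row2); precharges=4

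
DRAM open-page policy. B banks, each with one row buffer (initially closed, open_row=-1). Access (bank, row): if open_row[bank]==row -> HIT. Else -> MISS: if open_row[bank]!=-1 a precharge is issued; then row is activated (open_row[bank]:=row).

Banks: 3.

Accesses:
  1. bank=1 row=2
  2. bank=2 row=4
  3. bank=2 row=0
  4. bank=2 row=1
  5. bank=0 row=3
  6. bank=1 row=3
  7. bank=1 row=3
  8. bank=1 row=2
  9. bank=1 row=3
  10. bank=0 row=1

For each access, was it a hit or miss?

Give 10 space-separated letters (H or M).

Answer: M M M M M M H M M M

Derivation:
Acc 1: bank1 row2 -> MISS (open row2); precharges=0
Acc 2: bank2 row4 -> MISS (open row4); precharges=0
Acc 3: bank2 row0 -> MISS (open row0); precharges=1
Acc 4: bank2 row1 -> MISS (open row1); precharges=2
Acc 5: bank0 row3 -> MISS (open row3); precharges=2
Acc 6: bank1 row3 -> MISS (open row3); precharges=3
Acc 7: bank1 row3 -> HIT
Acc 8: bank1 row2 -> MISS (open row2); precharges=4
Acc 9: bank1 row3 -> MISS (open row3); precharges=5
Acc 10: bank0 row1 -> MISS (open row1); precharges=6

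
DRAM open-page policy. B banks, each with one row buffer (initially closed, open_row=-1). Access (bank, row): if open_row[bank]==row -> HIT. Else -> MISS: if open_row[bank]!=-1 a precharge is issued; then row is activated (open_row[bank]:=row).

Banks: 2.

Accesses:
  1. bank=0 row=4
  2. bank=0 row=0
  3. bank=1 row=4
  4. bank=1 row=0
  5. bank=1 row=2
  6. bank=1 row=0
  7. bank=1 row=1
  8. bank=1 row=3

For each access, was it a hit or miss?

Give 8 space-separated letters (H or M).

Acc 1: bank0 row4 -> MISS (open row4); precharges=0
Acc 2: bank0 row0 -> MISS (open row0); precharges=1
Acc 3: bank1 row4 -> MISS (open row4); precharges=1
Acc 4: bank1 row0 -> MISS (open row0); precharges=2
Acc 5: bank1 row2 -> MISS (open row2); precharges=3
Acc 6: bank1 row0 -> MISS (open row0); precharges=4
Acc 7: bank1 row1 -> MISS (open row1); precharges=5
Acc 8: bank1 row3 -> MISS (open row3); precharges=6

Answer: M M M M M M M M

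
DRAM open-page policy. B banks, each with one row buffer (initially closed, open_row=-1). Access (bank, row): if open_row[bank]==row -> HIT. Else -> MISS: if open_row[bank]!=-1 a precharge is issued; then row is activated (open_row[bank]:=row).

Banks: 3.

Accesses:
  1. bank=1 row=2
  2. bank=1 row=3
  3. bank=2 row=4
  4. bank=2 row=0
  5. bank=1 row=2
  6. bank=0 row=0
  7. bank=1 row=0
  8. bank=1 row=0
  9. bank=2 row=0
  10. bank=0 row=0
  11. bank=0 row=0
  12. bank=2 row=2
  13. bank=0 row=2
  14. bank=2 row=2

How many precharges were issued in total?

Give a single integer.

Answer: 6

Derivation:
Acc 1: bank1 row2 -> MISS (open row2); precharges=0
Acc 2: bank1 row3 -> MISS (open row3); precharges=1
Acc 3: bank2 row4 -> MISS (open row4); precharges=1
Acc 4: bank2 row0 -> MISS (open row0); precharges=2
Acc 5: bank1 row2 -> MISS (open row2); precharges=3
Acc 6: bank0 row0 -> MISS (open row0); precharges=3
Acc 7: bank1 row0 -> MISS (open row0); precharges=4
Acc 8: bank1 row0 -> HIT
Acc 9: bank2 row0 -> HIT
Acc 10: bank0 row0 -> HIT
Acc 11: bank0 row0 -> HIT
Acc 12: bank2 row2 -> MISS (open row2); precharges=5
Acc 13: bank0 row2 -> MISS (open row2); precharges=6
Acc 14: bank2 row2 -> HIT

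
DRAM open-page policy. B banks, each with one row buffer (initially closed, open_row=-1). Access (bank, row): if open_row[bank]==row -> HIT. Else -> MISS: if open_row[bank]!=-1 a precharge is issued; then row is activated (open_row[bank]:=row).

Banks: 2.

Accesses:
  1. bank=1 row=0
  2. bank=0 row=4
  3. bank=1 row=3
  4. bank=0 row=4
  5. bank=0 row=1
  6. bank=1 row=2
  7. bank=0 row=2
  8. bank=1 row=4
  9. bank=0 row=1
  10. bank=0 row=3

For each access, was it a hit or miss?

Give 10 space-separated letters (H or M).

Acc 1: bank1 row0 -> MISS (open row0); precharges=0
Acc 2: bank0 row4 -> MISS (open row4); precharges=0
Acc 3: bank1 row3 -> MISS (open row3); precharges=1
Acc 4: bank0 row4 -> HIT
Acc 5: bank0 row1 -> MISS (open row1); precharges=2
Acc 6: bank1 row2 -> MISS (open row2); precharges=3
Acc 7: bank0 row2 -> MISS (open row2); precharges=4
Acc 8: bank1 row4 -> MISS (open row4); precharges=5
Acc 9: bank0 row1 -> MISS (open row1); precharges=6
Acc 10: bank0 row3 -> MISS (open row3); precharges=7

Answer: M M M H M M M M M M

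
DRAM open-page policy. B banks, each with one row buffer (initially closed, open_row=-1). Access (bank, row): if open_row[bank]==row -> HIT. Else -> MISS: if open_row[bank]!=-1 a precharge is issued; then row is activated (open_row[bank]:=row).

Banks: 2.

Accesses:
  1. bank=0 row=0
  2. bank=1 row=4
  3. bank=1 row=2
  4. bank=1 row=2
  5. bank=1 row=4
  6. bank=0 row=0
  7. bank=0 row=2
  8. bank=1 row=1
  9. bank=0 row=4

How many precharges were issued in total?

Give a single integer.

Answer: 5

Derivation:
Acc 1: bank0 row0 -> MISS (open row0); precharges=0
Acc 2: bank1 row4 -> MISS (open row4); precharges=0
Acc 3: bank1 row2 -> MISS (open row2); precharges=1
Acc 4: bank1 row2 -> HIT
Acc 5: bank1 row4 -> MISS (open row4); precharges=2
Acc 6: bank0 row0 -> HIT
Acc 7: bank0 row2 -> MISS (open row2); precharges=3
Acc 8: bank1 row1 -> MISS (open row1); precharges=4
Acc 9: bank0 row4 -> MISS (open row4); precharges=5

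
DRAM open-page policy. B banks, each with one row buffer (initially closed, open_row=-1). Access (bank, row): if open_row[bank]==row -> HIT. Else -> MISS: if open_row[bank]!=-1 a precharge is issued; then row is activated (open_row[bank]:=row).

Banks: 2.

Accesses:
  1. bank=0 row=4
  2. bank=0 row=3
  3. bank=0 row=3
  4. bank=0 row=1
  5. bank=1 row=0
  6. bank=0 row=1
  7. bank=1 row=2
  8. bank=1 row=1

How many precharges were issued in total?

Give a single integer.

Acc 1: bank0 row4 -> MISS (open row4); precharges=0
Acc 2: bank0 row3 -> MISS (open row3); precharges=1
Acc 3: bank0 row3 -> HIT
Acc 4: bank0 row1 -> MISS (open row1); precharges=2
Acc 5: bank1 row0 -> MISS (open row0); precharges=2
Acc 6: bank0 row1 -> HIT
Acc 7: bank1 row2 -> MISS (open row2); precharges=3
Acc 8: bank1 row1 -> MISS (open row1); precharges=4

Answer: 4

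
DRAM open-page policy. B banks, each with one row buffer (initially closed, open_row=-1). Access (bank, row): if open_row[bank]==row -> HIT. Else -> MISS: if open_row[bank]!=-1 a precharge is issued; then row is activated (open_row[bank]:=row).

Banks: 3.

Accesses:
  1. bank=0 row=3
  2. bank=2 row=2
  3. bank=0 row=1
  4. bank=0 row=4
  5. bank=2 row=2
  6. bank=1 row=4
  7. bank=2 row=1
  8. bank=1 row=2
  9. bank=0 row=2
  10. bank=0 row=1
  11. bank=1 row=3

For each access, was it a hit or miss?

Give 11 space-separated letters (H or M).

Answer: M M M M H M M M M M M

Derivation:
Acc 1: bank0 row3 -> MISS (open row3); precharges=0
Acc 2: bank2 row2 -> MISS (open row2); precharges=0
Acc 3: bank0 row1 -> MISS (open row1); precharges=1
Acc 4: bank0 row4 -> MISS (open row4); precharges=2
Acc 5: bank2 row2 -> HIT
Acc 6: bank1 row4 -> MISS (open row4); precharges=2
Acc 7: bank2 row1 -> MISS (open row1); precharges=3
Acc 8: bank1 row2 -> MISS (open row2); precharges=4
Acc 9: bank0 row2 -> MISS (open row2); precharges=5
Acc 10: bank0 row1 -> MISS (open row1); precharges=6
Acc 11: bank1 row3 -> MISS (open row3); precharges=7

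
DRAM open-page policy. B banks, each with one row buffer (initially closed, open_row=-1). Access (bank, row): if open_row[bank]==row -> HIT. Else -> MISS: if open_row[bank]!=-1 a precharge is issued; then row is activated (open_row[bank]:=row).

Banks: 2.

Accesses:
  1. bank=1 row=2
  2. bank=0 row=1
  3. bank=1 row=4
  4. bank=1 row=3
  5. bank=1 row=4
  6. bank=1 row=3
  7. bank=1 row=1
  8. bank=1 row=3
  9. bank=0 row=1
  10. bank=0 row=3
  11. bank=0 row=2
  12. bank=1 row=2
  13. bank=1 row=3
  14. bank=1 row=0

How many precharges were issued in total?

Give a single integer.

Answer: 11

Derivation:
Acc 1: bank1 row2 -> MISS (open row2); precharges=0
Acc 2: bank0 row1 -> MISS (open row1); precharges=0
Acc 3: bank1 row4 -> MISS (open row4); precharges=1
Acc 4: bank1 row3 -> MISS (open row3); precharges=2
Acc 5: bank1 row4 -> MISS (open row4); precharges=3
Acc 6: bank1 row3 -> MISS (open row3); precharges=4
Acc 7: bank1 row1 -> MISS (open row1); precharges=5
Acc 8: bank1 row3 -> MISS (open row3); precharges=6
Acc 9: bank0 row1 -> HIT
Acc 10: bank0 row3 -> MISS (open row3); precharges=7
Acc 11: bank0 row2 -> MISS (open row2); precharges=8
Acc 12: bank1 row2 -> MISS (open row2); precharges=9
Acc 13: bank1 row3 -> MISS (open row3); precharges=10
Acc 14: bank1 row0 -> MISS (open row0); precharges=11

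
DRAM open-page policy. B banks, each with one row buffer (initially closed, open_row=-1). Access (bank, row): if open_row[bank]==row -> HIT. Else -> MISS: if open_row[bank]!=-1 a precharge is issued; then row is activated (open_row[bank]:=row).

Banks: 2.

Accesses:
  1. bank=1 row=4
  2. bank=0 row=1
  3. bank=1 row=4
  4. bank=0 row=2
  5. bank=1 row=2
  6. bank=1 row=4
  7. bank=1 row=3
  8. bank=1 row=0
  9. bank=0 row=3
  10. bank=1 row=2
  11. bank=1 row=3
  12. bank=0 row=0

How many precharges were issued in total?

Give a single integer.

Acc 1: bank1 row4 -> MISS (open row4); precharges=0
Acc 2: bank0 row1 -> MISS (open row1); precharges=0
Acc 3: bank1 row4 -> HIT
Acc 4: bank0 row2 -> MISS (open row2); precharges=1
Acc 5: bank1 row2 -> MISS (open row2); precharges=2
Acc 6: bank1 row4 -> MISS (open row4); precharges=3
Acc 7: bank1 row3 -> MISS (open row3); precharges=4
Acc 8: bank1 row0 -> MISS (open row0); precharges=5
Acc 9: bank0 row3 -> MISS (open row3); precharges=6
Acc 10: bank1 row2 -> MISS (open row2); precharges=7
Acc 11: bank1 row3 -> MISS (open row3); precharges=8
Acc 12: bank0 row0 -> MISS (open row0); precharges=9

Answer: 9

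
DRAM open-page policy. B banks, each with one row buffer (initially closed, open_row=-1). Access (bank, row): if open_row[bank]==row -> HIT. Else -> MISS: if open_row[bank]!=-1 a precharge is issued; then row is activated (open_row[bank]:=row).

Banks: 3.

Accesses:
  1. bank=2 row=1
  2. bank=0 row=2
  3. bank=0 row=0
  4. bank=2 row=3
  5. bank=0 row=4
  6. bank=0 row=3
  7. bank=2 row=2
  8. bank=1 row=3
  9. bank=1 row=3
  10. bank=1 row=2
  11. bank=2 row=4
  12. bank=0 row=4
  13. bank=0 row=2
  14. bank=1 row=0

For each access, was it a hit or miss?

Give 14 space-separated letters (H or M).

Answer: M M M M M M M M H M M M M M

Derivation:
Acc 1: bank2 row1 -> MISS (open row1); precharges=0
Acc 2: bank0 row2 -> MISS (open row2); precharges=0
Acc 3: bank0 row0 -> MISS (open row0); precharges=1
Acc 4: bank2 row3 -> MISS (open row3); precharges=2
Acc 5: bank0 row4 -> MISS (open row4); precharges=3
Acc 6: bank0 row3 -> MISS (open row3); precharges=4
Acc 7: bank2 row2 -> MISS (open row2); precharges=5
Acc 8: bank1 row3 -> MISS (open row3); precharges=5
Acc 9: bank1 row3 -> HIT
Acc 10: bank1 row2 -> MISS (open row2); precharges=6
Acc 11: bank2 row4 -> MISS (open row4); precharges=7
Acc 12: bank0 row4 -> MISS (open row4); precharges=8
Acc 13: bank0 row2 -> MISS (open row2); precharges=9
Acc 14: bank1 row0 -> MISS (open row0); precharges=10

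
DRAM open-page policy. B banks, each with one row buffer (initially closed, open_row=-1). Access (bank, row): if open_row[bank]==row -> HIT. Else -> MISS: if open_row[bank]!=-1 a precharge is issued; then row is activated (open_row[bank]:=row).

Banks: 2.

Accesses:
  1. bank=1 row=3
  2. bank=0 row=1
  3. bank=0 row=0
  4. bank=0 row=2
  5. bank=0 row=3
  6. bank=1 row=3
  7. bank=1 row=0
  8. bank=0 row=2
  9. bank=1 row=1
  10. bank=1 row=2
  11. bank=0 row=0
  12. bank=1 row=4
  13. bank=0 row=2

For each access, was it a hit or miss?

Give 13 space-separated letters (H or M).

Answer: M M M M M H M M M M M M M

Derivation:
Acc 1: bank1 row3 -> MISS (open row3); precharges=0
Acc 2: bank0 row1 -> MISS (open row1); precharges=0
Acc 3: bank0 row0 -> MISS (open row0); precharges=1
Acc 4: bank0 row2 -> MISS (open row2); precharges=2
Acc 5: bank0 row3 -> MISS (open row3); precharges=3
Acc 6: bank1 row3 -> HIT
Acc 7: bank1 row0 -> MISS (open row0); precharges=4
Acc 8: bank0 row2 -> MISS (open row2); precharges=5
Acc 9: bank1 row1 -> MISS (open row1); precharges=6
Acc 10: bank1 row2 -> MISS (open row2); precharges=7
Acc 11: bank0 row0 -> MISS (open row0); precharges=8
Acc 12: bank1 row4 -> MISS (open row4); precharges=9
Acc 13: bank0 row2 -> MISS (open row2); precharges=10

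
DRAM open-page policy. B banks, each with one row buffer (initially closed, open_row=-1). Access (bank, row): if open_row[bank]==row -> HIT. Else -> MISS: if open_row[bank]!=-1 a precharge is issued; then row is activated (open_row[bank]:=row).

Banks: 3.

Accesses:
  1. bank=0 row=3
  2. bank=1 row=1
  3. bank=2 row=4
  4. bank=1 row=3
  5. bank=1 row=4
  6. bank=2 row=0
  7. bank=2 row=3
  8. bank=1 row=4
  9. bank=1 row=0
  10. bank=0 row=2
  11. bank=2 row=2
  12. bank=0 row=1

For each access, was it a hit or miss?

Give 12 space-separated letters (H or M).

Acc 1: bank0 row3 -> MISS (open row3); precharges=0
Acc 2: bank1 row1 -> MISS (open row1); precharges=0
Acc 3: bank2 row4 -> MISS (open row4); precharges=0
Acc 4: bank1 row3 -> MISS (open row3); precharges=1
Acc 5: bank1 row4 -> MISS (open row4); precharges=2
Acc 6: bank2 row0 -> MISS (open row0); precharges=3
Acc 7: bank2 row3 -> MISS (open row3); precharges=4
Acc 8: bank1 row4 -> HIT
Acc 9: bank1 row0 -> MISS (open row0); precharges=5
Acc 10: bank0 row2 -> MISS (open row2); precharges=6
Acc 11: bank2 row2 -> MISS (open row2); precharges=7
Acc 12: bank0 row1 -> MISS (open row1); precharges=8

Answer: M M M M M M M H M M M M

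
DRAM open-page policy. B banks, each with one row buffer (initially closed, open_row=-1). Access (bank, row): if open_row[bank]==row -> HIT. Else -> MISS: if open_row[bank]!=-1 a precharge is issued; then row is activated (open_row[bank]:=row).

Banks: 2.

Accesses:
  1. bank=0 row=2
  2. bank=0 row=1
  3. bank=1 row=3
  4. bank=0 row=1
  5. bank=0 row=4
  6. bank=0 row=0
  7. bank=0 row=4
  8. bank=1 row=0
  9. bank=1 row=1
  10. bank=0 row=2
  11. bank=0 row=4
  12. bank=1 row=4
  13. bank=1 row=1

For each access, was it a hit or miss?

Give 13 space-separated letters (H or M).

Answer: M M M H M M M M M M M M M

Derivation:
Acc 1: bank0 row2 -> MISS (open row2); precharges=0
Acc 2: bank0 row1 -> MISS (open row1); precharges=1
Acc 3: bank1 row3 -> MISS (open row3); precharges=1
Acc 4: bank0 row1 -> HIT
Acc 5: bank0 row4 -> MISS (open row4); precharges=2
Acc 6: bank0 row0 -> MISS (open row0); precharges=3
Acc 7: bank0 row4 -> MISS (open row4); precharges=4
Acc 8: bank1 row0 -> MISS (open row0); precharges=5
Acc 9: bank1 row1 -> MISS (open row1); precharges=6
Acc 10: bank0 row2 -> MISS (open row2); precharges=7
Acc 11: bank0 row4 -> MISS (open row4); precharges=8
Acc 12: bank1 row4 -> MISS (open row4); precharges=9
Acc 13: bank1 row1 -> MISS (open row1); precharges=10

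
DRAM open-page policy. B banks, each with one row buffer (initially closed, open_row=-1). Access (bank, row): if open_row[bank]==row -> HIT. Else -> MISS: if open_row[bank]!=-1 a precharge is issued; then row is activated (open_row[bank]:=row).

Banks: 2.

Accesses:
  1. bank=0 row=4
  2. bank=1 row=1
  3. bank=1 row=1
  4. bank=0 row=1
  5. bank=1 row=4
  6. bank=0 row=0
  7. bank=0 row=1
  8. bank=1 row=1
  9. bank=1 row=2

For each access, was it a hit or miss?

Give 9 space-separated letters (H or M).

Acc 1: bank0 row4 -> MISS (open row4); precharges=0
Acc 2: bank1 row1 -> MISS (open row1); precharges=0
Acc 3: bank1 row1 -> HIT
Acc 4: bank0 row1 -> MISS (open row1); precharges=1
Acc 5: bank1 row4 -> MISS (open row4); precharges=2
Acc 6: bank0 row0 -> MISS (open row0); precharges=3
Acc 7: bank0 row1 -> MISS (open row1); precharges=4
Acc 8: bank1 row1 -> MISS (open row1); precharges=5
Acc 9: bank1 row2 -> MISS (open row2); precharges=6

Answer: M M H M M M M M M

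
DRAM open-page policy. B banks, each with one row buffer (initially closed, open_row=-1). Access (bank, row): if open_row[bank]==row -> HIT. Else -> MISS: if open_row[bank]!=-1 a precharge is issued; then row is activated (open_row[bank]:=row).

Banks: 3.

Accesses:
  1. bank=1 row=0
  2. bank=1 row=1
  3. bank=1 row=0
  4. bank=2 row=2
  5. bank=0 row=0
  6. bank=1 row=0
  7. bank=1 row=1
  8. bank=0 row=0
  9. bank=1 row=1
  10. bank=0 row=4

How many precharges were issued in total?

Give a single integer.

Acc 1: bank1 row0 -> MISS (open row0); precharges=0
Acc 2: bank1 row1 -> MISS (open row1); precharges=1
Acc 3: bank1 row0 -> MISS (open row0); precharges=2
Acc 4: bank2 row2 -> MISS (open row2); precharges=2
Acc 5: bank0 row0 -> MISS (open row0); precharges=2
Acc 6: bank1 row0 -> HIT
Acc 7: bank1 row1 -> MISS (open row1); precharges=3
Acc 8: bank0 row0 -> HIT
Acc 9: bank1 row1 -> HIT
Acc 10: bank0 row4 -> MISS (open row4); precharges=4

Answer: 4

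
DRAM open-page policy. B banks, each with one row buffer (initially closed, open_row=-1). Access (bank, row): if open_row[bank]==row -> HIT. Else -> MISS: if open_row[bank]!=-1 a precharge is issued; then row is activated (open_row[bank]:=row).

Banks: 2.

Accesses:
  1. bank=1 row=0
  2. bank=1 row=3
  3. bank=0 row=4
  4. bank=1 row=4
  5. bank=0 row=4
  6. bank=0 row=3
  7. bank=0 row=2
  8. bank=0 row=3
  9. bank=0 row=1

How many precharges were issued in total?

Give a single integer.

Acc 1: bank1 row0 -> MISS (open row0); precharges=0
Acc 2: bank1 row3 -> MISS (open row3); precharges=1
Acc 3: bank0 row4 -> MISS (open row4); precharges=1
Acc 4: bank1 row4 -> MISS (open row4); precharges=2
Acc 5: bank0 row4 -> HIT
Acc 6: bank0 row3 -> MISS (open row3); precharges=3
Acc 7: bank0 row2 -> MISS (open row2); precharges=4
Acc 8: bank0 row3 -> MISS (open row3); precharges=5
Acc 9: bank0 row1 -> MISS (open row1); precharges=6

Answer: 6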